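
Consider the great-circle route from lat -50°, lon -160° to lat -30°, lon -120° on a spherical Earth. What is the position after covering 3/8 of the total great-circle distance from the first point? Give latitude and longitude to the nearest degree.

Convert each endpoint to a unit vector on the sphere (x = cos φ cos λ, y = cos φ sin λ, z = sin φ).
The central angle between the endpoints is δ = arccos(p₁·p₂) ≈ 0.628 rad (36.0°).
Interpolate at f = 3/8 with slerp weights a = sin((1−f)δ)/sin δ ≈ 0.651, b = sin(fδ)/sin δ ≈ 0.397.
p = a·p₁ + b·p₂ ≈ (-0.565, -0.441, -0.697); φ = arcsin(p_z) ≈ -44.21°, λ = atan2(p_y, p_x) ≈ -142.04°.

≈ lat -44°, lon -142°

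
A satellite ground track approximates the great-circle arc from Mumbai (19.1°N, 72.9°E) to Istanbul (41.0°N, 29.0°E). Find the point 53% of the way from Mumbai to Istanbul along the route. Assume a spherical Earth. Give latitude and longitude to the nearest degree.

≈ 33°N, 52°E

Write both endpoints as unit vectors p₁, p₂ with components (cos φ cos λ, cos φ sin λ, sin φ).
The central angle between the endpoints is δ = arccos(p₁·p₂) ≈ 0.755 rad (43.2°).
Interpolate at f = 0.53 with slerp weights a = sin((1−f)δ)/sin δ ≈ 0.507, b = sin(fδ)/sin δ ≈ 0.568.
p = a·p₁ + b·p₂ ≈ (0.516, 0.666, 0.539); φ = arcsin(p_z) ≈ 32.60°, λ = atan2(p_y, p_x) ≈ 52.22°.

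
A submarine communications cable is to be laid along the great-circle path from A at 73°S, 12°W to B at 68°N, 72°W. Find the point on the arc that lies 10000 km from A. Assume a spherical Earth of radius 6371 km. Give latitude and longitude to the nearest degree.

Write both endpoints as unit vectors p₁, p₂ with components (cos φ cos λ, cos φ sin λ, sin φ).
The central angle between the endpoints is δ = arccos(p₁·p₂) ≈ 2.553 rad (146.3°). The total great-circle distance is δ·R ≈ 2.553 × 6371 ≈ 16267 km, so the target fraction is f = 10000/16267 ≈ 0.615.
Interpolate at f ≈ 0.615 with slerp weights a = sin((1−f)δ)/sin δ ≈ 1.500, b = sin(fδ)/sin δ ≈ 1.802.
p = a·p₁ + b·p₂ ≈ (0.638, -0.733, 0.236); φ = arcsin(p_z) ≈ 13.65°, λ = atan2(p_y, p_x) ≈ -48.99°.

≈ 14°N, 49°W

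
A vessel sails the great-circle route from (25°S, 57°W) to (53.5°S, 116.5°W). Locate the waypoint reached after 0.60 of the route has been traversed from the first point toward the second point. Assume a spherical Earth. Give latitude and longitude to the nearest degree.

The haversine formula gives a central angle δ ≈ 0.911 rad (52.2°) between the endpoints.
Interpolate at f = 0.60 with slerp weights a = sin((1−f)δ)/sin δ ≈ 0.451, b = sin(fδ)/sin δ ≈ 0.658.
p = a·p₁ + b·p₂ ≈ (0.048, -0.693, -0.719); φ = arcsin(p_z) ≈ -46.00°, λ = atan2(p_y, p_x) ≈ -86.03°.

≈ (46°S, 86°W)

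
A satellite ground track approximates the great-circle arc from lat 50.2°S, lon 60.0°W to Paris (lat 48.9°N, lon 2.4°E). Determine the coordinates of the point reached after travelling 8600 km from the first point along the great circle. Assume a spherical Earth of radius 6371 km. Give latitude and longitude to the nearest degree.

Convert each endpoint to a unit vector on the sphere (x = cos φ cos λ, y = cos φ sin λ, z = sin φ).
The central angle between the endpoints is δ = arccos(p₁·p₂) ≈ 1.965 rad (112.6°). The total great-circle distance is δ·R ≈ 1.965 × 6371 ≈ 12519 km, so the target fraction is f = 8600/12519 ≈ 0.687.
Interpolate at f ≈ 0.687 with slerp weights a = sin((1−f)δ)/sin δ ≈ 0.625, b = sin(fδ)/sin δ ≈ 1.057.
p = a·p₁ + b·p₂ ≈ (0.894, -0.317, 0.316); φ = arcsin(p_z) ≈ 18.43°, λ = atan2(p_y, p_x) ≈ -19.54°.

≈ lat 18°N, lon 20°W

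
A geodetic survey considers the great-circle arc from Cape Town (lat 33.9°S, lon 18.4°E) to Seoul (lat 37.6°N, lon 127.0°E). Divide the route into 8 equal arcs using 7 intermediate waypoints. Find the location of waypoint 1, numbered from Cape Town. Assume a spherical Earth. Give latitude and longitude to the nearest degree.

Write both endpoints as unit vectors p₁, p₂ with components (cos φ cos λ, cos φ sin λ, sin φ).
The central angle between the endpoints is δ = arccos(p₁·p₂) ≈ 2.153 rad (123.4°).
Interpolate at f = 1/8 with slerp weights a = sin((1−f)δ)/sin δ ≈ 1.139, b = sin(fδ)/sin δ ≈ 0.318.
p = a·p₁ + b·p₂ ≈ (0.745, 0.500, -0.441); φ = arcsin(p_z) ≈ -26.17°, λ = atan2(p_y, p_x) ≈ 33.85°.

≈ lat 26°S, lon 34°E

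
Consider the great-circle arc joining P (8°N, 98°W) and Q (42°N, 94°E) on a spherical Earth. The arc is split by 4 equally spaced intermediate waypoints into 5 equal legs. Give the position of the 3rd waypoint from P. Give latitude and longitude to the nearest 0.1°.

≈ (77.8°N, 164.3°W)

Convert each endpoint to a unit vector on the sphere (x = cos φ cos λ, y = cos φ sin λ, z = sin φ).
The central angle between the endpoints is δ = arccos(p₁·p₂) ≈ 2.248 rad (128.8°).
Interpolate at f = 3/5 with slerp weights a = sin((1−f)δ)/sin δ ≈ 1.005, b = sin(fδ)/sin δ ≈ 1.252.
p = a·p₁ + b·p₂ ≈ (-0.203, -0.057, 0.977); φ = arcsin(p_z) ≈ 77.81°, λ = atan2(p_y, p_x) ≈ -164.30°.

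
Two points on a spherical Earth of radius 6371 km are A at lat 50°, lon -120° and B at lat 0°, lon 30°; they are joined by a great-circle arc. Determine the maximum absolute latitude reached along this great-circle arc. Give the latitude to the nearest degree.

The great circle lies in the plane with unit normal n̂ = (p₁ × p₂)/|p₁ × p₂|.
Here n̂_z ≈ +0.387; the vertex latitude is φ_max = arccos|n̂_z| ≈ 67.2°.
Check via Clairaut: cos φ_max = |cos φ₁| · sin C = cos(50.0°)·sin(37.0°) ≈ 0.387, again giving ≈ 67.2°.

≈ 67°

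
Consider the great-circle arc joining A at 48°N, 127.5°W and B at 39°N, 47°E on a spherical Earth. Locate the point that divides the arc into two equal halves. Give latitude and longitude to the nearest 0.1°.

Convert each endpoint to a unit vector on the sphere (x = cos φ cos λ, y = cos φ sin λ, z = sin φ).
The central angle between the endpoints is δ = arccos(p₁·p₂) ≈ 1.621 rad (92.9°).
Interpolate at f = 1/2 with slerp weights a = sin((1−f)δ)/sin δ ≈ 0.725, b = sin(fδ)/sin δ ≈ 0.725.
p = a·p₁ + b·p₂ ≈ (0.089, 0.027, 0.996); φ = arcsin(p_z) ≈ 84.66°, λ = atan2(p_y, p_x) ≈ 17.00°.

≈ 84.7°N, 17.0°E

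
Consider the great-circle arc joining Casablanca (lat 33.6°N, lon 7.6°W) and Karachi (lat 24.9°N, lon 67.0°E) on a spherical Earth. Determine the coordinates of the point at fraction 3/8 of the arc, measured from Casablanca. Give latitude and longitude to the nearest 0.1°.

The haversine formula gives a central angle δ ≈ 1.122 rad (64.3°) between the endpoints.
Interpolate at f = 3/8 with slerp weights a = sin((1−f)δ)/sin δ ≈ 0.716, b = sin(fδ)/sin δ ≈ 0.453.
p = a·p₁ + b·p₂ ≈ (0.752, 0.300, 0.587); φ = arcsin(p_z) ≈ 35.96°, λ = atan2(p_y, p_x) ≈ 21.73°.

≈ lat 36.0°N, lon 21.7°E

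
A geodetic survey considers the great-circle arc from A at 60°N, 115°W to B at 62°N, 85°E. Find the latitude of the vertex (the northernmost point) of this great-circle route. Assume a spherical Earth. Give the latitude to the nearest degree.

The great circle lies in the plane with unit normal n̂ = (p₁ × p₂)/|p₁ × p₂|.
Here n̂_z ≈ -0.096; the vertex latitude is φ_max = arccos|n̂_z| ≈ 84.5°.

≈ 85°N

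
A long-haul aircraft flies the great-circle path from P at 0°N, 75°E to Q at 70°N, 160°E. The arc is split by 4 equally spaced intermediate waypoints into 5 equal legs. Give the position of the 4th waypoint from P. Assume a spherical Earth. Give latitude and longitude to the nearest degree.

≈ 62°N, 119°E

Convert each endpoint to a unit vector on the sphere (x = cos φ cos λ, y = cos φ sin λ, z = sin φ).
The central angle between the endpoints is δ = arccos(p₁·p₂) ≈ 1.541 rad (88.3°).
Interpolate at f = 4/5 with slerp weights a = sin((1−f)δ)/sin δ ≈ 0.303, b = sin(fδ)/sin δ ≈ 0.944.
p = a·p₁ + b·p₂ ≈ (-0.225, 0.404, 0.887); φ = arcsin(p_z) ≈ 62.49°, λ = atan2(p_y, p_x) ≈ 119.12°.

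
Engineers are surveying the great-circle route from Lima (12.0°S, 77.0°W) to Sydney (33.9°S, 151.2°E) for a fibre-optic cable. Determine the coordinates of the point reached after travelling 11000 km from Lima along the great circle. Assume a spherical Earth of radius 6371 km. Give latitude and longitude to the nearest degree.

From cos δ = sin φ₁ sin φ₂ + cos φ₁ cos φ₂ cos Δλ, the central angle is δ ≈ 2.010 rad (115.2°). The total great-circle distance is δ·R ≈ 2.010 × 6371 ≈ 12805 km, so the target fraction is f = 11000/12805 ≈ 0.859.
Interpolate at f ≈ 0.859 with slerp weights a = sin((1−f)δ)/sin δ ≈ 0.309, b = sin(fδ)/sin δ ≈ 1.091.
p = a·p₁ + b·p₂ ≈ (-0.726, 0.142, -0.673); φ = arcsin(p_z) ≈ -42.30°, λ = atan2(p_y, p_x) ≈ 168.93°.

≈ 42°S, 169°E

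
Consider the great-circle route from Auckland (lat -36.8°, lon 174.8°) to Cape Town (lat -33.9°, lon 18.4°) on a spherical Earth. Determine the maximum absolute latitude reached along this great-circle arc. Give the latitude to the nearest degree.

≈ -74°

The great circle lies in the plane with unit normal n̂ = (p₁ × p₂)/|p₁ × p₂|.
Here n̂_z ≈ -0.277; the vertex latitude is φ_max = arccos|n̂_z| ≈ 73.9°.
Check via Clairaut: cos φ_max = |cos φ₁| · sin C = cos(36.8°)·sin(159.8°) ≈ 0.277, again giving ≈ 73.9°.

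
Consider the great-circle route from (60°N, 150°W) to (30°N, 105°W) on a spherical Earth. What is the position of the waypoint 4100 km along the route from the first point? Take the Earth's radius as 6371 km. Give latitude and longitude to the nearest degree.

Convert each endpoint to a unit vector on the sphere (x = cos φ cos λ, y = cos φ sin λ, z = sin φ).
The central angle between the endpoints is δ = arccos(p₁·p₂) ≈ 0.739 rad (42.3°). The total great-circle distance is δ·R ≈ 0.739 × 6371 ≈ 4708 km, so the target fraction is f = 4100/4708 ≈ 0.871.
Interpolate at f ≈ 0.871 with slerp weights a = sin((1−f)δ)/sin δ ≈ 0.141, b = sin(fδ)/sin δ ≈ 0.891.
p = a·p₁ + b·p₂ ≈ (-0.261, -0.781, 0.568); φ = arcsin(p_z) ≈ 34.61°, λ = atan2(p_y, p_x) ≈ -108.48°.

≈ (35°N, 108°W)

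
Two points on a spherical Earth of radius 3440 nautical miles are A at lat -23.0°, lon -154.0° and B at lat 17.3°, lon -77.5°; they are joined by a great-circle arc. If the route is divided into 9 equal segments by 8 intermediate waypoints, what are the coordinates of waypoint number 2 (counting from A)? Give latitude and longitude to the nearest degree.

≈ lat -15°, lon -136°

Write both endpoints as unit vectors p₁, p₂ with components (cos φ cos λ, cos φ sin λ, sin φ).
The central angle between the endpoints is δ = arccos(p₁·p₂) ≈ 1.482 rad (84.9°).
Interpolate at f = 2/9 with slerp weights a = sin((1−f)δ)/sin δ ≈ 0.917, b = sin(fδ)/sin δ ≈ 0.325.
p = a·p₁ + b·p₂ ≈ (-0.692, -0.673, -0.262); φ = arcsin(p_z) ≈ -15.18°, λ = atan2(p_y, p_x) ≈ -135.80°.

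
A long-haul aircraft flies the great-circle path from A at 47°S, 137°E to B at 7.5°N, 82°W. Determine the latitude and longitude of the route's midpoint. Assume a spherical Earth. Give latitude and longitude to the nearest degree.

≈ 44°S, 125°W

From cos δ = sin φ₁ sin φ₂ + cos φ₁ cos φ₂ cos Δλ, the central angle is δ ≈ 2.241 rad (128.4°).
Interpolate at f = 1/2 with slerp weights a = sin((1−f)δ)/sin δ ≈ 1.148, b = sin(fδ)/sin δ ≈ 1.148.
p = a·p₁ + b·p₂ ≈ (-0.414, -0.593, -0.690); φ = arcsin(p_z) ≈ -43.63°, λ = atan2(p_y, p_x) ≈ -124.93°.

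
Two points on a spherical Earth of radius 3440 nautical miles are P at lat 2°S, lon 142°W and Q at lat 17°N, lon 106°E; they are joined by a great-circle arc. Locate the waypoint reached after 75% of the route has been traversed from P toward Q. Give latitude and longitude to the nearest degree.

≈ lat 17°N, lon 135°E

Write both endpoints as unit vectors p₁, p₂ with components (cos φ cos λ, cos φ sin λ, sin φ).
The central angle between the endpoints is δ = arccos(p₁·p₂) ≈ 1.948 rad (111.6°).
Interpolate at f = 0.75 with slerp weights a = sin((1−f)δ)/sin δ ≈ 0.503, b = sin(fδ)/sin δ ≈ 1.069.
p = a·p₁ + b·p₂ ≈ (-0.678, 0.673, 0.295); φ = arcsin(p_z) ≈ 17.16°, λ = atan2(p_y, p_x) ≈ 135.22°.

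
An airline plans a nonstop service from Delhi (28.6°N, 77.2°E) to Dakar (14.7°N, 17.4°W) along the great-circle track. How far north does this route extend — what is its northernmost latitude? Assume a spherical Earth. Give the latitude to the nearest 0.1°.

≈ 32.0°N

The great circle lies in the plane with unit normal n̂ = (p₁ × p₂)/|p₁ × p₂|.
Here n̂_z ≈ -0.848; the vertex latitude is φ_max = arccos|n̂_z| ≈ 32.0°.
Check via Clairaut: cos φ_max = |cos φ₁| · sin C = cos(28.6°)·sin(74.9°) ≈ 0.848, again giving ≈ 32.0°.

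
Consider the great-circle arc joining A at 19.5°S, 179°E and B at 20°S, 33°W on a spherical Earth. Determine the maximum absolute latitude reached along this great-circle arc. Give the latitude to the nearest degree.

≈ 52°S

The great circle lies in the plane with unit normal n̂ = (p₁ × p₂)/|p₁ × p₂|.
Here n̂_z ≈ +0.609; the vertex latitude is φ_max = arccos|n̂_z| ≈ 52.5°.
Check via Clairaut: cos φ_max = |cos φ₁| · sin C = cos(19.5°)·sin(139.8°) ≈ 0.609, again giving ≈ 52.5°.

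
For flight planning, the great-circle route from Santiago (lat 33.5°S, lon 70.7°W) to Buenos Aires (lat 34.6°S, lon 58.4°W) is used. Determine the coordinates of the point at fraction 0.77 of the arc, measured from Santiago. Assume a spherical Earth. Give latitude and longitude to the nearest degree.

≈ lat 34°S, lon 61°W

Write both endpoints as unit vectors p₁, p₂ with components (cos φ cos λ, cos φ sin λ, sin φ).
The central angle between the endpoints is δ = arccos(p₁·p₂) ≈ 0.179 rad (10.2°).
Interpolate at f = 0.77 with slerp weights a = sin((1−f)δ)/sin δ ≈ 0.231, b = sin(fδ)/sin δ ≈ 0.772.
p = a·p₁ + b·p₂ ≈ (0.397, -0.723, -0.566); φ = arcsin(p_z) ≈ -34.46°, λ = atan2(p_y, p_x) ≈ -61.25°.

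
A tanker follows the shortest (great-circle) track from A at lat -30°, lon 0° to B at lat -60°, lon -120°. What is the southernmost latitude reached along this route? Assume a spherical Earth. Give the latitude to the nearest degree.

≈ -67°

The great circle lies in the plane with unit normal n̂ = (p₁ × p₂)/|p₁ × p₂|.
Here n̂_z ≈ -0.384; the vertex latitude is φ_max = arccos|n̂_z| ≈ 67.4°.
Check via Clairaut: cos φ_max = |cos φ₁| · sin C = cos(30.0°)·sin(153.7°) ≈ 0.384, again giving ≈ 67.4°.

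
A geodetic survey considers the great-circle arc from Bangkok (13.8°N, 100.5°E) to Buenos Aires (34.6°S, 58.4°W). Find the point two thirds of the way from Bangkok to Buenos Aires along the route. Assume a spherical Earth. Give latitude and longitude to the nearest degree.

Write both endpoints as unit vectors p₁, p₂ with components (cos φ cos λ, cos φ sin λ, sin φ).
The central angle between the endpoints is δ = arccos(p₁·p₂) ≈ 2.649 rad (151.8°).
Interpolate at f = 2/3 with slerp weights a = sin((1−f)δ)/sin δ ≈ 1.635, b = sin(fδ)/sin δ ≈ 2.075.
p = a·p₁ + b·p₂ ≈ (0.606, 0.106, -0.789); φ = arcsin(p_z) ≈ -52.05°, λ = atan2(p_y, p_x) ≈ 9.92°.

≈ (52°S, 10°E)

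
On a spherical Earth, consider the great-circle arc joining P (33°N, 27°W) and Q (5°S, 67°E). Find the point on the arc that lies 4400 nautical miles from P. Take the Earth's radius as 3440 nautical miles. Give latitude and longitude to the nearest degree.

≈ (7°N, 48°E)

Convert each endpoint to a unit vector on the sphere (x = cos φ cos λ, y = cos φ sin λ, z = sin φ).
The central angle between the endpoints is δ = arccos(p₁·p₂) ≈ 1.677 rad (96.1°). The total great-circle distance is δ·R ≈ 1.677 × 3440 ≈ 5768 nmi, so the target fraction is f = 4400/5768 ≈ 0.763.
Interpolate at f ≈ 0.763 with slerp weights a = sin((1−f)δ)/sin δ ≈ 0.389, b = sin(fδ)/sin δ ≈ 0.963.
p = a·p₁ + b·p₂ ≈ (0.666, 0.735, 0.128); φ = arcsin(p_z) ≈ 7.36°, λ = atan2(p_y, p_x) ≈ 47.82°.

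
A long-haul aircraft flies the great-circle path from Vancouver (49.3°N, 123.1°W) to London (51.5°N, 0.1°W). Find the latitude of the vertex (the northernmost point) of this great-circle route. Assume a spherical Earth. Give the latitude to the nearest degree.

The great circle lies in the plane with unit normal n̂ = (p₁ × p₂)/|p₁ × p₂|.
Here n̂_z ≈ +0.367; the vertex latitude is φ_max = arccos|n̂_z| ≈ 68.5°.
Check via Clairaut: cos φ_max = |cos φ₁| · sin C = cos(49.3°)·sin(34.2°) ≈ 0.367, again giving ≈ 68.5°.

≈ 68°N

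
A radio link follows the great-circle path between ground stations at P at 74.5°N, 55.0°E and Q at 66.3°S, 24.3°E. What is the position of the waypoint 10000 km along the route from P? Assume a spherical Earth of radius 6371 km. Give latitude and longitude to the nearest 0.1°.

Write both endpoints as unit vectors p₁, p₂ with components (cos φ cos λ, cos φ sin λ, sin φ).
The central angle between the endpoints is δ = arccos(p₁·p₂) ≈ 2.482 rad (142.2°). The total great-circle distance is δ·R ≈ 2.482 × 6371 ≈ 15810 km, so the target fraction is f = 10000/15810 ≈ 0.632.
Interpolate at f ≈ 0.632 with slerp weights a = sin((1−f)δ)/sin δ ≈ 1.290, b = sin(fδ)/sin δ ≈ 1.631.
p = a·p₁ + b·p₂ ≈ (0.795, 0.552, -0.251); φ = arcsin(p_z) ≈ -14.52°, λ = atan2(p_y, p_x) ≈ 34.77°.

≈ 14.5°S, 34.8°E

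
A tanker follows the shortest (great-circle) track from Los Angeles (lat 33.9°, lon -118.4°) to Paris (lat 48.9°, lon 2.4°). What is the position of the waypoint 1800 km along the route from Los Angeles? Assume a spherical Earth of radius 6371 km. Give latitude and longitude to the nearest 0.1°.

From cos δ = sin φ₁ sin φ₂ + cos φ₁ cos φ₂ cos Δλ, the central angle is δ ≈ 1.429 rad (81.9°). The total great-circle distance is δ·R ≈ 1.429 × 6371 ≈ 9107 km, so the target fraction is f = 1800/9107 ≈ 0.198.
Interpolate at f ≈ 0.198 with slerp weights a = sin((1−f)δ)/sin δ ≈ 0.921, b = sin(fδ)/sin δ ≈ 0.282.
p = a·p₁ + b·p₂ ≈ (-0.179, -0.664, 0.726); φ = arcsin(p_z) ≈ 46.53°, λ = atan2(p_y, p_x) ≈ -105.04°.

≈ lat 46.5°, lon -105.0°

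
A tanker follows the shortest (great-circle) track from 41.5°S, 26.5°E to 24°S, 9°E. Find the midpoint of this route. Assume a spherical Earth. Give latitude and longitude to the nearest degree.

≈ 33°S, 17°E

Convert each endpoint to a unit vector on the sphere (x = cos φ cos λ, y = cos φ sin λ, z = sin φ).
The central angle between the endpoints is δ = arccos(p₁·p₂) ≈ 0.397 rad (22.8°).
Interpolate at f = 1/2 with slerp weights a = sin((1−f)δ)/sin δ ≈ 0.510, b = sin(fδ)/sin δ ≈ 0.510.
p = a·p₁ + b·p₂ ≈ (0.802, 0.243, -0.545); φ = arcsin(p_z) ≈ -33.05°, λ = atan2(p_y, p_x) ≈ 16.88°.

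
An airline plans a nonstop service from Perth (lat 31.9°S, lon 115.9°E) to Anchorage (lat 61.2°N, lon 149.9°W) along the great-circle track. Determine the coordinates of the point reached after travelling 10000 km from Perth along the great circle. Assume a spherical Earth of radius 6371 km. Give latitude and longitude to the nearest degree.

≈ lat 45°N, lon 167°E

Convert each endpoint to a unit vector on the sphere (x = cos φ cos λ, y = cos φ sin λ, z = sin φ).
The central angle between the endpoints is δ = arccos(p₁·p₂) ≈ 2.086 rad (119.5°). The total great-circle distance is δ·R ≈ 2.086 × 6371 ≈ 13292 km, so the target fraction is f = 10000/13292 ≈ 0.752.
Interpolate at f ≈ 0.752 with slerp weights a = sin((1−f)δ)/sin δ ≈ 0.568, b = sin(fδ)/sin δ ≈ 1.149.
p = a·p₁ + b·p₂ ≈ (-0.690, 0.156, 0.707); φ = arcsin(p_z) ≈ 45.00°, λ = atan2(p_y, p_x) ≈ 167.26°.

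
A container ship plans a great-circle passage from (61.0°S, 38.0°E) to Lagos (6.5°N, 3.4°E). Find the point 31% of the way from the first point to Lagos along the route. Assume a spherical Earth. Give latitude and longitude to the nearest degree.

≈ (41°S, 20°E)

Write both endpoints as unit vectors p₁, p₂ with components (cos φ cos λ, cos φ sin λ, sin φ).
The central angle between the endpoints is δ = arccos(p₁·p₂) ≈ 1.269 rad (72.7°).
Interpolate at f = 0.31 with slerp weights a = sin((1−f)δ)/sin δ ≈ 0.804, b = sin(fδ)/sin δ ≈ 0.401.
p = a·p₁ + b·p₂ ≈ (0.705, 0.264, -0.658); φ = arcsin(p_z) ≈ -41.14°, λ = atan2(p_y, p_x) ≈ 20.50°.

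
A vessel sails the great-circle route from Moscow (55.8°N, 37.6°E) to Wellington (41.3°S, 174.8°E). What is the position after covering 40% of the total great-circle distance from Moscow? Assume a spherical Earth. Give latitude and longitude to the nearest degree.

Write both endpoints as unit vectors p₁, p₂ with components (cos φ cos λ, cos φ sin λ, sin φ).
The central angle between the endpoints is δ = arccos(p₁·p₂) ≈ 2.598 rad (148.8°).
Interpolate at f = 0.40 with slerp weights a = sin((1−f)δ)/sin δ ≈ 1.932, b = sin(fδ)/sin δ ≈ 1.666.
p = a·p₁ + b·p₂ ≈ (-0.386, 0.776, 0.499); φ = arcsin(p_z) ≈ 29.92°, λ = atan2(p_y, p_x) ≈ 116.42°.

≈ 30°N, 116°E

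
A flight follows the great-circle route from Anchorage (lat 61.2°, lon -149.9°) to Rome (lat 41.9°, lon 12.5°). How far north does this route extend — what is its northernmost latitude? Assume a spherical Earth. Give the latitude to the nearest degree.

≈ 84°

The great circle lies in the plane with unit normal n̂ = (p₁ × p₂)/|p₁ × p₂|.
Here n̂_z ≈ +0.112; the vertex latitude is φ_max = arccos|n̂_z| ≈ 83.6°.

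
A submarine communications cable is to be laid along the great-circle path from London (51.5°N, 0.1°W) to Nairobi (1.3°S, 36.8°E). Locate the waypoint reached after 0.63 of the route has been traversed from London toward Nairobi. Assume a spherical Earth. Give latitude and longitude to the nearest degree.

From cos δ = sin φ₁ sin φ₂ + cos φ₁ cos φ₂ cos Δλ, the central angle is δ ≈ 1.070 rad (61.3°).
Interpolate at f = 0.63 with slerp weights a = sin((1−f)δ)/sin δ ≈ 0.440, b = sin(fδ)/sin δ ≈ 0.712.
p = a·p₁ + b·p₂ ≈ (0.843, 0.426, 0.328); φ = arcsin(p_z) ≈ 19.14°, λ = atan2(p_y, p_x) ≈ 26.78°.

≈ 19°N, 27°E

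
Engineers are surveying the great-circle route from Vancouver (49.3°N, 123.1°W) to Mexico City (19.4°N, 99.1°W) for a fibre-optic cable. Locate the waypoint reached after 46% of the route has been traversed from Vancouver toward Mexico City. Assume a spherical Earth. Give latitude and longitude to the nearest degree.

≈ 36°N, 110°W

The haversine formula gives a central angle δ ≈ 0.620 rad (35.5°) between the endpoints.
Interpolate at f = 0.46 with slerp weights a = sin((1−f)δ)/sin δ ≈ 0.566, b = sin(fδ)/sin δ ≈ 0.484.
p = a·p₁ + b·p₂ ≈ (-0.274, -0.760, 0.590); φ = arcsin(p_z) ≈ 36.13°, λ = atan2(p_y, p_x) ≈ -109.80°.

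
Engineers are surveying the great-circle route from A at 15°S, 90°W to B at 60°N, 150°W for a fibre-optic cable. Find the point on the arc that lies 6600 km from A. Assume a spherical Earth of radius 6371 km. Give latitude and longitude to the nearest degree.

≈ 38°N, 118°W

The haversine formula gives a central angle δ ≈ 1.553 rad (89.0°) between the endpoints. The total great-circle distance is δ·R ≈ 1.553 × 6371 ≈ 9897 km, so the target fraction is f = 6600/9897 ≈ 0.667.
Interpolate at f ≈ 0.667 with slerp weights a = sin((1−f)δ)/sin δ ≈ 0.495, b = sin(fδ)/sin δ ≈ 0.860.
p = a·p₁ + b·p₂ ≈ (-0.373, -0.693, 0.617); φ = arcsin(p_z) ≈ 38.11°, λ = atan2(p_y, p_x) ≈ -118.26°.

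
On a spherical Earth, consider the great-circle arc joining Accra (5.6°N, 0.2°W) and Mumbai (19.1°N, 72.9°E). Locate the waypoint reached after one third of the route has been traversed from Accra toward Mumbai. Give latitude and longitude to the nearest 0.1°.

Write both endpoints as unit vectors p₁, p₂ with components (cos φ cos λ, cos φ sin λ, sin φ).
The central angle between the endpoints is δ = arccos(p₁·p₂) ≈ 1.261 rad (72.2°).
Interpolate at f = 1/3 with slerp weights a = sin((1−f)δ)/sin δ ≈ 0.782, b = sin(fδ)/sin δ ≈ 0.428.
p = a·p₁ + b·p₂ ≈ (0.898, 0.384, 0.217); φ = arcsin(p_z) ≈ 12.50°, λ = atan2(p_y, p_x) ≈ 23.17°.

≈ (12.5°N, 23.2°E)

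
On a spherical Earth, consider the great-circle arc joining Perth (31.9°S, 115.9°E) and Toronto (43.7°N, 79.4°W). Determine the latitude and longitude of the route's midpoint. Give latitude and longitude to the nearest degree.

From cos δ = sin φ₁ sin φ₂ + cos φ₁ cos φ₂ cos Δλ, the central angle is δ ≈ 2.848 rad (163.2°).
Interpolate at f = 1/2 with slerp weights a = sin((1−f)δ)/sin δ ≈ 3.414, b = sin(fδ)/sin δ ≈ 3.414.
p = a·p₁ + b·p₂ ≈ (-0.812, 0.181, 0.555); φ = arcsin(p_z) ≈ 33.69°, λ = atan2(p_y, p_x) ≈ 167.42°.

≈ 34°N, 167°E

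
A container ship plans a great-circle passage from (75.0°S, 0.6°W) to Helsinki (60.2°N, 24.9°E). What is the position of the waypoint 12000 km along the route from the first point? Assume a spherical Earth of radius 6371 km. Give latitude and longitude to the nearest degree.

Convert each endpoint to a unit vector on the sphere (x = cos φ cos λ, y = cos φ sin λ, z = sin φ).
The central angle between the endpoints is δ = arccos(p₁·p₂) ≈ 2.378 rad (136.2°). The total great-circle distance is δ·R ≈ 2.378 × 6371 ≈ 15148 km, so the target fraction is f = 12000/15148 ≈ 0.792.
Interpolate at f ≈ 0.792 with slerp weights a = sin((1−f)δ)/sin δ ≈ 0.686, b = sin(fδ)/sin δ ≈ 1.375.
p = a·p₁ + b·p₂ ≈ (0.797, 0.286, 0.531); φ = arcsin(p_z) ≈ 32.10°, λ = atan2(p_y, p_x) ≈ 19.73°.

≈ (32°N, 20°E)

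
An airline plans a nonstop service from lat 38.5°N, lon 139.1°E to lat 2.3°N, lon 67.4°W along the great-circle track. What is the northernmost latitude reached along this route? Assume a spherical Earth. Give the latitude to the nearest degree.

The great circle lies in the plane with unit normal n̂ = (p₁ × p₂)/|p₁ × p₂|.
Here n̂_z ≈ +0.473; the vertex latitude is φ_max = arccos|n̂_z| ≈ 61.8°.
Check via Clairaut: cos φ_max = |cos φ₁| · sin C = cos(38.5°)·sin(37.2°) ≈ 0.473, again giving ≈ 61.8°.

≈ 62°N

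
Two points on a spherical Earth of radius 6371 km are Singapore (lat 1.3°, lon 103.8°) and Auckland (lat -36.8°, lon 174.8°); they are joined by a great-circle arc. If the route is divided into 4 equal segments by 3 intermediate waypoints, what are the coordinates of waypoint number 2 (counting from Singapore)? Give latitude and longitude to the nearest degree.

≈ lat -21°, lon 135°

From cos δ = sin φ₁ sin φ₂ + cos φ₁ cos φ₂ cos Δλ, the central angle is δ ≈ 1.321 rad (75.7°).
Interpolate at f = 2/4 with slerp weights a = sin((1−f)δ)/sin δ ≈ 0.633, b = sin(fδ)/sin δ ≈ 0.633.
p = a·p₁ + b·p₂ ≈ (-0.656, 0.661, -0.365); φ = arcsin(p_z) ≈ -21.40°, λ = atan2(p_y, p_x) ≈ 134.79°.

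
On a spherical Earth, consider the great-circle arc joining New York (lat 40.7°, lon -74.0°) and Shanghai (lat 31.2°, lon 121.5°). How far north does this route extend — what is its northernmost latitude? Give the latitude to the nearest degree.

≈ 80°

The great circle lies in the plane with unit normal n̂ = (p₁ × p₂)/|p₁ × p₂|.
Here n̂_z ≈ -0.181; the vertex latitude is φ_max = arccos|n̂_z| ≈ 79.6°.
Check via Clairaut: cos φ_max = |cos φ₁| · sin C = cos(40.7°)·sin(13.8°) ≈ 0.181, again giving ≈ 79.6°.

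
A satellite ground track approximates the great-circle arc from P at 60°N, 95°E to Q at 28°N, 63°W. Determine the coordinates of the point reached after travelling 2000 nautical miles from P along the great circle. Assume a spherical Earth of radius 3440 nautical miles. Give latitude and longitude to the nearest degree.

≈ 79°N, 5°W

Write both endpoints as unit vectors p₁, p₂ with components (cos φ cos λ, cos φ sin λ, sin φ).
The central angle between the endpoints is δ = arccos(p₁·p₂) ≈ 1.574 rad (90.2°). The total great-circle distance is δ·R ≈ 1.574 × 3440 ≈ 5413 nmi, so the target fraction is f = 2000/5413 ≈ 0.369.
Interpolate at f ≈ 0.369 with slerp weights a = sin((1−f)δ)/sin δ ≈ 0.837, b = sin(fδ)/sin δ ≈ 0.549.
p = a·p₁ + b·p₂ ≈ (0.184, -0.015, 0.983); φ = arcsin(p_z) ≈ 79.38°, λ = atan2(p_y, p_x) ≈ -4.68°.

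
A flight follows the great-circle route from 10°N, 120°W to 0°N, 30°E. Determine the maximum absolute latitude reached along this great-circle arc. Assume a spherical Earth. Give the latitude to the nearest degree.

≈ 19°N

The great circle lies in the plane with unit normal n̂ = (p₁ × p₂)/|p₁ × p₂|.
Here n̂_z ≈ +0.943; the vertex latitude is φ_max = arccos|n̂_z| ≈ 19.4°.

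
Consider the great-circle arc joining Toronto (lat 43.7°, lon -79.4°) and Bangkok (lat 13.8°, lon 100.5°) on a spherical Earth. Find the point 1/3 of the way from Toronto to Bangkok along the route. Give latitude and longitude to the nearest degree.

Convert each endpoint to a unit vector on the sphere (x = cos φ cos λ, y = cos φ sin λ, z = sin φ).
The central angle between the endpoints is δ = arccos(p₁·p₂) ≈ 2.138 rad (122.5°).
Interpolate at f = 1/3 with slerp weights a = sin((1−f)δ)/sin δ ≈ 1.173, b = sin(fδ)/sin δ ≈ 0.775.
p = a·p₁ + b·p₂ ≈ (0.019, -0.093, 0.995); φ = arcsin(p_z) ≈ 84.53°, λ = atan2(p_y, p_x) ≈ -78.61°.

≈ lat 85°, lon -79°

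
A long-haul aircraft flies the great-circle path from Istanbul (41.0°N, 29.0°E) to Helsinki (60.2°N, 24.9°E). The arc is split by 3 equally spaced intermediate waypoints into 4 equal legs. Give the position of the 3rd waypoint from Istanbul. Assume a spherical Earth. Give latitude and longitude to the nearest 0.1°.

From cos δ = sin φ₁ sin φ₂ + cos φ₁ cos φ₂ cos Δλ, the central angle is δ ≈ 0.338 rad (19.4°).
Interpolate at f = 3/4 with slerp weights a = sin((1−f)δ)/sin δ ≈ 0.255, b = sin(fδ)/sin δ ≈ 0.756.
p = a·p₁ + b·p₂ ≈ (0.509, 0.251, 0.823); φ = arcsin(p_z) ≈ 55.41°, λ = atan2(p_y, p_x) ≈ 26.29°.

≈ 55.4°N, 26.3°E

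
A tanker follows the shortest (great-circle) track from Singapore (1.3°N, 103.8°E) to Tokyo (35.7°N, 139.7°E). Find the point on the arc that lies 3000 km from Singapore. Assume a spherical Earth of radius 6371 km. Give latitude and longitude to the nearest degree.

Convert each endpoint to a unit vector on the sphere (x = cos φ cos λ, y = cos φ sin λ, z = sin φ).
The central angle between the endpoints is δ = arccos(p₁·p₂) ≈ 0.835 rad (47.9°). The total great-circle distance is δ·R ≈ 0.835 × 6371 ≈ 5322 km, so the target fraction is f = 3000/5322 ≈ 0.564.
Interpolate at f ≈ 0.564 with slerp weights a = sin((1−f)δ)/sin δ ≈ 0.481, b = sin(fδ)/sin δ ≈ 0.612.
p = a·p₁ + b·p₂ ≈ (-0.494, 0.788, 0.368); φ = arcsin(p_z) ≈ 21.59°, λ = atan2(p_y, p_x) ≈ 122.06°.

≈ 22°N, 122°E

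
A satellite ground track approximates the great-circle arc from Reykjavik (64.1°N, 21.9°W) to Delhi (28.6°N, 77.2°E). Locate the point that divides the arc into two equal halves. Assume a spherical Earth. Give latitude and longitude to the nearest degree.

Write both endpoints as unit vectors p₁, p₂ with components (cos φ cos λ, cos φ sin λ, sin φ).
The central angle between the endpoints is δ = arccos(p₁·p₂) ≈ 1.192 rad (68.3°).
Interpolate at f = 1/2 with slerp weights a = sin((1−f)δ)/sin δ ≈ 0.604, b = sin(fδ)/sin δ ≈ 0.604.
p = a·p₁ + b·p₂ ≈ (0.362, 0.419, 0.833); φ = arcsin(p_z) ≈ 56.37°, λ = atan2(p_y, p_x) ≈ 49.13°.

≈ 56°N, 49°E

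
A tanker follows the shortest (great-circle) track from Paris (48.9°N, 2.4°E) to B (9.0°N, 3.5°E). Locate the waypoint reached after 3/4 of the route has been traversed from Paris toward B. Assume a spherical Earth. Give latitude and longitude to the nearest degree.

Write both endpoints as unit vectors p₁, p₂ with components (cos φ cos λ, cos φ sin λ, sin φ).
The central angle between the endpoints is δ = arccos(p₁·p₂) ≈ 0.697 rad (39.9°).
Interpolate at f = 3/4 with slerp weights a = sin((1−f)δ)/sin δ ≈ 0.270, b = sin(fδ)/sin δ ≈ 0.778.
p = a·p₁ + b·p₂ ≈ (0.944, 0.054, 0.325); φ = arcsin(p_z) ≈ 18.98°, λ = atan2(p_y, p_x) ≈ 3.29°.

≈ (19°N, 3°E)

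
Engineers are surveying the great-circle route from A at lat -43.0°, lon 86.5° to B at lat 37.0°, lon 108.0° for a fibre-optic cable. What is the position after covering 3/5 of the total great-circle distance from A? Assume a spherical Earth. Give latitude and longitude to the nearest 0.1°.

≈ lat 5.0°, lon 99.5°

Write both endpoints as unit vectors p₁, p₂ with components (cos φ cos λ, cos φ sin λ, sin φ).
The central angle between the endpoints is δ = arccos(p₁·p₂) ≈ 1.437 rad (82.4°).
Interpolate at f = 3/5 with slerp weights a = sin((1−f)δ)/sin δ ≈ 0.549, b = sin(fδ)/sin δ ≈ 0.766.
p = a·p₁ + b·p₂ ≈ (-0.165, 0.983, 0.087); φ = arcsin(p_z) ≈ 4.99°, λ = atan2(p_y, p_x) ≈ 99.51°.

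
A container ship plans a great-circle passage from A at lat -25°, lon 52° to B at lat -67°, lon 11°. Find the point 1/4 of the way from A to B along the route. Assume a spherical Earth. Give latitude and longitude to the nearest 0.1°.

≈ lat -36.4°, lon 46.9°

Write both endpoints as unit vectors p₁, p₂ with components (cos φ cos λ, cos φ sin λ, sin φ).
The central angle between the endpoints is δ = arccos(p₁·p₂) ≈ 0.855 rad (49.0°).
Interpolate at f = 1/4 with slerp weights a = sin((1−f)δ)/sin δ ≈ 0.793, b = sin(fδ)/sin δ ≈ 0.281.
p = a·p₁ + b·p₂ ≈ (0.550, 0.587, -0.594); φ = arcsin(p_z) ≈ -36.43°, λ = atan2(p_y, p_x) ≈ 46.86°.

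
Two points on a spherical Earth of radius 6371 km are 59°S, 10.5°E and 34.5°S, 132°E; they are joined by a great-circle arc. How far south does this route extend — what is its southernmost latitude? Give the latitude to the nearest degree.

The great circle lies in the plane with unit normal n̂ = (p₁ × p₂)/|p₁ × p₂|.
Here n̂_z ≈ +0.375; the vertex latitude is φ_max = arccos|n̂_z| ≈ 68.0°.
Check via Clairaut: cos φ_max = |cos φ₁| · sin C = cos(59.0°)·sin(133.2°) ≈ 0.375, again giving ≈ 68.0°.

≈ 68°S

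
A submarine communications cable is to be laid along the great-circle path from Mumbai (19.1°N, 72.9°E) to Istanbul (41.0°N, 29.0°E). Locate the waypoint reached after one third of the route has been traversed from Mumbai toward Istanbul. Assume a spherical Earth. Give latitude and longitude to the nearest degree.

Write both endpoints as unit vectors p₁, p₂ with components (cos φ cos λ, cos φ sin λ, sin φ).
The central angle between the endpoints is δ = arccos(p₁·p₂) ≈ 0.755 rad (43.2°).
Interpolate at f = 1/3 with slerp weights a = sin((1−f)δ)/sin δ ≈ 0.704, b = sin(fδ)/sin δ ≈ 0.363.
p = a·p₁ + b·p₂ ≈ (0.435, 0.769, 0.469); φ = arcsin(p_z) ≈ 27.95°, λ = atan2(p_y, p_x) ≈ 60.47°.

≈ 28°N, 60°E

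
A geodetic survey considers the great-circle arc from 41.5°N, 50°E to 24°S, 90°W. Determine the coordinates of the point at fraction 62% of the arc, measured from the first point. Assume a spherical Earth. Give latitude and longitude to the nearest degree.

≈ 12°N, 49°W

Convert each endpoint to a unit vector on the sphere (x = cos φ cos λ, y = cos φ sin λ, z = sin φ).
The central angle between the endpoints is δ = arccos(p₁·p₂) ≈ 2.488 rad (142.5°).
Interpolate at f = 0.62 with slerp weights a = sin((1−f)δ)/sin δ ≈ 1.332, b = sin(fδ)/sin δ ≈ 1.643.
p = a·p₁ + b·p₂ ≈ (0.641, -0.736, 0.215); φ = arcsin(p_z) ≈ 12.39°, λ = atan2(p_y, p_x) ≈ -48.94°.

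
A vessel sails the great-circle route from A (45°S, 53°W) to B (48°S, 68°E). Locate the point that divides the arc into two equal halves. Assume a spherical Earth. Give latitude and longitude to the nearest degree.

Convert each endpoint to a unit vector on the sphere (x = cos φ cos λ, y = cos φ sin λ, z = sin φ).
The central angle between the endpoints is δ = arccos(p₁·p₂) ≈ 1.285 rad (73.6°).
Interpolate at f = 1/2 with slerp weights a = sin((1−f)δ)/sin δ ≈ 0.625, b = sin(fδ)/sin δ ≈ 0.625.
p = a·p₁ + b·p₂ ≈ (0.422, 0.035, -0.906); φ = arcsin(p_z) ≈ -64.93°, λ = atan2(p_y, p_x) ≈ 4.71°.

≈ (65°S, 5°E)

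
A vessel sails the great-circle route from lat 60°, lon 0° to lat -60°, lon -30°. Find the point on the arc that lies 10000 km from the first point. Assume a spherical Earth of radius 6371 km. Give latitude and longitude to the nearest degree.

≈ lat -28°, lon -20°

Write both endpoints as unit vectors p₁, p₂ with components (cos φ cos λ, cos φ sin λ, sin φ).
The central angle between the endpoints is δ = arccos(p₁·p₂) ≈ 2.134 rad (122.2°). The total great-circle distance is δ·R ≈ 2.134 × 6371 ≈ 13593 km, so the target fraction is f = 10000/13593 ≈ 0.736.
Interpolate at f ≈ 0.736 with slerp weights a = sin((1−f)δ)/sin δ ≈ 0.632, b = sin(fδ)/sin δ ≈ 1.182.
p = a·p₁ + b·p₂ ≈ (0.828, -0.296, -0.477); φ = arcsin(p_z) ≈ -28.47°, λ = atan2(p_y, p_x) ≈ -19.65°.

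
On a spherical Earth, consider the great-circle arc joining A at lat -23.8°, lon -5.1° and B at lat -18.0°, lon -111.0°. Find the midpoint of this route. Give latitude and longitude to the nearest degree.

≈ lat -32°, lon -60°

From cos δ = sin φ₁ sin φ₂ + cos φ₁ cos φ₂ cos Δλ, the central angle is δ ≈ 1.685 rad (96.5°).
Interpolate at f = 1/2 with slerp weights a = sin((1−f)δ)/sin δ ≈ 0.751, b = sin(fδ)/sin δ ≈ 0.751.
p = a·p₁ + b·p₂ ≈ (0.429, -0.728, -0.535); φ = arcsin(p_z) ≈ -32.36°, λ = atan2(p_y, p_x) ≈ -59.52°.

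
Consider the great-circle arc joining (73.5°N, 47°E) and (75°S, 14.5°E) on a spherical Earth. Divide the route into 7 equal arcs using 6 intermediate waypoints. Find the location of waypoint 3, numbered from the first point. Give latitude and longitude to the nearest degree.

≈ (10°N, 32°E)

From cos δ = sin φ₁ sin φ₂ + cos φ₁ cos φ₂ cos Δλ, the central angle is δ ≈ 2.614 rad (149.8°).
Interpolate at f = 3/7 with slerp weights a = sin((1−f)δ)/sin δ ≈ 1.981, b = sin(fδ)/sin δ ≈ 1.789.
p = a·p₁ + b·p₂ ≈ (0.832, 0.527, 0.172); φ = arcsin(p_z) ≈ 9.88°, λ = atan2(p_y, p_x) ≈ 32.37°.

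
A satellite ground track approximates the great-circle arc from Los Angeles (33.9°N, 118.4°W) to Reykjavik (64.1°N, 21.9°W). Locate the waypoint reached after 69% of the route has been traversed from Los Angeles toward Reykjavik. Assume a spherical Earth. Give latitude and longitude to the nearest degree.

Convert each endpoint to a unit vector on the sphere (x = cos φ cos λ, y = cos φ sin λ, z = sin φ).
The central angle between the endpoints is δ = arccos(p₁·p₂) ≈ 1.092 rad (62.6°).
Interpolate at f = 0.69 with slerp weights a = sin((1−f)δ)/sin δ ≈ 0.374, b = sin(fδ)/sin δ ≈ 0.771.
p = a·p₁ + b·p₂ ≈ (0.165, -0.399, 0.902); φ = arcsin(p_z) ≈ 64.44°, λ = atan2(p_y, p_x) ≈ -67.56°.

≈ (64°N, 68°W)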